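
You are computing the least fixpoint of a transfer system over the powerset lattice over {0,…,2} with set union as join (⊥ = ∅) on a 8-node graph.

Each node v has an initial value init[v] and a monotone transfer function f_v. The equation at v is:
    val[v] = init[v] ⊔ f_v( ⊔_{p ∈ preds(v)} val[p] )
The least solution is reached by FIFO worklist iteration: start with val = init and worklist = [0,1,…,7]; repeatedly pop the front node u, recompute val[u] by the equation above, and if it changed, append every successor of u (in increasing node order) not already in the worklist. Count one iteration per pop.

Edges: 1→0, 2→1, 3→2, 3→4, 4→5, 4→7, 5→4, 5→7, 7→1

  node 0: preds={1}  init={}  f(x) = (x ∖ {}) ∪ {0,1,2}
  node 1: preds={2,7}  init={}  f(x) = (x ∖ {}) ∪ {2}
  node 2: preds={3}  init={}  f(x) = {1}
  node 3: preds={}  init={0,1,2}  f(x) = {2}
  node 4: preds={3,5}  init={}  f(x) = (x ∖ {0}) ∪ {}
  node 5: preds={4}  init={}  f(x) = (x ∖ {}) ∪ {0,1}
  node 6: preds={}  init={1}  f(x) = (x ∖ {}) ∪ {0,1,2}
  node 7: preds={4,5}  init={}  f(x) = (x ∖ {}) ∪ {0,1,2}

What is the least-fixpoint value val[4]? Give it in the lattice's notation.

Worklist (12 pops):
  #1 pop 0: in={} → {0,1,2} (was {}); enqueue []
  #2 pop 1: in={} → {2} (was {}); enqueue [0]
  #3 pop 2: in={0,1,2} → {1} (was {}); enqueue [1]
  #4 pop 3: in={} → {0,1,2} (no change)
  #5 pop 4: in={0,1,2} → {1,2} (was {}); enqueue []
  #6 pop 5: in={1,2} → {0,1,2} (was {}); enqueue [4]
  #7 pop 6: in={} → {0,1,2} (was {1}); enqueue []
  #8 pop 7: in={0,1,2} → {0,1,2} (was {}); enqueue []
  #9 pop 0: in={2} → {0,1,2} (no change)
  #10 pop 1: in={0,1,2} → {0,1,2} (was {2}); enqueue [0]
  #11 pop 4: in={0,1,2} → {1,2} (no change)
  #12 pop 0: in={0,1,2} → {0,1,2} (no change)

Fixpoint:
  val[0] = {0,1,2}
  val[1] = {0,1,2}
  val[2] = {1}
  val[3] = {0,1,2}
  val[4] = {1,2}
  val[5] = {0,1,2}
  val[6] = {0,1,2}
  val[7] = {0,1,2}

{1,2}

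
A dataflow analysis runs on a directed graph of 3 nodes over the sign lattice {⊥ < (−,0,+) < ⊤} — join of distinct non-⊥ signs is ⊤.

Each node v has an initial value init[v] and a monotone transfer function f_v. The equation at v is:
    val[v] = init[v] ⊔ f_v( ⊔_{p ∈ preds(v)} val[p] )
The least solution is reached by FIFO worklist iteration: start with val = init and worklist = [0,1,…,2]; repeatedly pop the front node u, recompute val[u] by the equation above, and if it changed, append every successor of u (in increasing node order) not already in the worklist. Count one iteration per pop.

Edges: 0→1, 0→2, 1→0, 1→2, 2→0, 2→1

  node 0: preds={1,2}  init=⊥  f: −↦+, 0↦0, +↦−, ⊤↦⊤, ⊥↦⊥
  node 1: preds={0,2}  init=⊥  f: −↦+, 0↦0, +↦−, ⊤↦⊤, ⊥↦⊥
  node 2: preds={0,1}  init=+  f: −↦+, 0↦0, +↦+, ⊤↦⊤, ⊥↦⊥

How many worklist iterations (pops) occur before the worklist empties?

Iteration log — 6 steps:
  step 1. node 0  ⊔preds=+  new=−  old=⊥  +wl: 
  step 2. node 1  ⊔preds=⊤  new=⊤  old=⊥  +wl: 0
  step 3. node 2  ⊔preds=⊤  new=⊤  old=+  +wl: 1
  step 4. node 0  ⊔preds=⊤  new=⊤  old=−  +wl: 2
  step 5. node 1  ⊔preds=⊤  new=⊤  stable
  step 6. node 2  ⊔preds=⊤  new=⊤  stable

Least fixpoint reached:
  node 0: ⊤
  node 1: ⊤
  node 2: ⊤

6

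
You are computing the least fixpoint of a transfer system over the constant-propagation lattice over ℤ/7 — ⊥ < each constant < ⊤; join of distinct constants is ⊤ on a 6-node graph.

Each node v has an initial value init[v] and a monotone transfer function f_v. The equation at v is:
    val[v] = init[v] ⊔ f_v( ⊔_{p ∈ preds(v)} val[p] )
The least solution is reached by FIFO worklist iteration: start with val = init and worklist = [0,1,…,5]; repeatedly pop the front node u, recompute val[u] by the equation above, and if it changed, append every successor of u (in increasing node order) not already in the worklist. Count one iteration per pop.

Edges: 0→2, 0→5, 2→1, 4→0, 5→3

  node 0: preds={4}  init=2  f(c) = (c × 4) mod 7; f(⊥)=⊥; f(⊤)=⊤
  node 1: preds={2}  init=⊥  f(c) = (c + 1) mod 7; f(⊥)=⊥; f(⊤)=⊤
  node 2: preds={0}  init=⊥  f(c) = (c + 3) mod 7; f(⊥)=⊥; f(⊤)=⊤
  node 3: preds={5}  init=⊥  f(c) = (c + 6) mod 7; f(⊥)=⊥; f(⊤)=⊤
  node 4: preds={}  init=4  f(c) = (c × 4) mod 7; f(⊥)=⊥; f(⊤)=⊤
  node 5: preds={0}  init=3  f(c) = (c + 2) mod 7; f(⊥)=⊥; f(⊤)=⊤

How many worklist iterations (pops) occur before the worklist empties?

Iteration log — 8 steps:
  step 1. node 0  ⊔preds=4  new=2  stable
  step 2. node 1  ⊔preds=⊥  new=⊥  stable
  step 3. node 2  ⊔preds=2  new=5  old=⊥  +wl: 1
  step 4. node 3  ⊔preds=3  new=2  old=⊥  +wl: 
  step 5. node 4  ⊔preds=⊥  new=4  stable
  step 6. node 5  ⊔preds=2  new=⊤  old=3  +wl: 3
  step 7. node 1  ⊔preds=5  new=6  old=⊥  +wl: 
  step 8. node 3  ⊔preds=⊤  new=⊤  old=2  +wl: 

Least fixpoint reached:
  node 0: 2
  node 1: 6
  node 2: 5
  node 3: ⊤
  node 4: 4
  node 5: ⊤

8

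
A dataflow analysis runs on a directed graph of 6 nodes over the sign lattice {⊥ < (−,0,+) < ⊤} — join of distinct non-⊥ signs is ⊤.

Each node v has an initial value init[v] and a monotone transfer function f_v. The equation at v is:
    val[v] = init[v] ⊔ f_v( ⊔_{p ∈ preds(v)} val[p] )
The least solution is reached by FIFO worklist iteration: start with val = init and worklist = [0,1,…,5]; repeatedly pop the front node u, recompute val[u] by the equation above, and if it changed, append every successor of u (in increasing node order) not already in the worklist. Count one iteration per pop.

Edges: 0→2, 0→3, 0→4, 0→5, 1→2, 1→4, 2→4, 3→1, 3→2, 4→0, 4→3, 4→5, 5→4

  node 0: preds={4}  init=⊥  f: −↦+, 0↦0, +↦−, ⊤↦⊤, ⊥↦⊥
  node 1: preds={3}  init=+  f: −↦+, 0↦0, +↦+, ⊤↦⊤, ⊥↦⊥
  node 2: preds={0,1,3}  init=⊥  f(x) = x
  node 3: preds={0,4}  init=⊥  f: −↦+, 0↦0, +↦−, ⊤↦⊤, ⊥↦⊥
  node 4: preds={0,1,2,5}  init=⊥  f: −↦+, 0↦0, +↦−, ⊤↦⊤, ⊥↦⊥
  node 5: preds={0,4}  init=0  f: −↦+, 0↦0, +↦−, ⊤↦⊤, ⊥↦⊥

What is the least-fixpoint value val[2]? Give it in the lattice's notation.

Iteration log — 14 steps:
  step 1. node 0  ⊔preds=⊥  new=⊥  stable
  step 2. node 1  ⊔preds=⊥  new=+  stable
  step 3. node 2  ⊔preds=+  new=+  old=⊥  +wl: 
  step 4. node 3  ⊔preds=⊥  new=⊥  stable
  step 5. node 4  ⊔preds=⊤  new=⊤  old=⊥  +wl: 0,3
  step 6. node 5  ⊔preds=⊤  new=⊤  old=0  +wl: 4
  step 7. node 0  ⊔preds=⊤  new=⊤  old=⊥  +wl: 2,5
  step 8. node 3  ⊔preds=⊤  new=⊤  old=⊥  +wl: 1
  step 9. node 4  ⊔preds=⊤  new=⊤  stable
  step 10. node 2  ⊔preds=⊤  new=⊤  old=+  +wl: 4
  step 11. node 5  ⊔preds=⊤  new=⊤  stable
  step 12. node 1  ⊔preds=⊤  new=⊤  old=+  +wl: 2
  step 13. node 4  ⊔preds=⊤  new=⊤  stable
  step 14. node 2  ⊔preds=⊤  new=⊤  stable

Least fixpoint reached:
  node 0: ⊤
  node 1: ⊤
  node 2: ⊤
  node 3: ⊤
  node 4: ⊤
  node 5: ⊤

⊤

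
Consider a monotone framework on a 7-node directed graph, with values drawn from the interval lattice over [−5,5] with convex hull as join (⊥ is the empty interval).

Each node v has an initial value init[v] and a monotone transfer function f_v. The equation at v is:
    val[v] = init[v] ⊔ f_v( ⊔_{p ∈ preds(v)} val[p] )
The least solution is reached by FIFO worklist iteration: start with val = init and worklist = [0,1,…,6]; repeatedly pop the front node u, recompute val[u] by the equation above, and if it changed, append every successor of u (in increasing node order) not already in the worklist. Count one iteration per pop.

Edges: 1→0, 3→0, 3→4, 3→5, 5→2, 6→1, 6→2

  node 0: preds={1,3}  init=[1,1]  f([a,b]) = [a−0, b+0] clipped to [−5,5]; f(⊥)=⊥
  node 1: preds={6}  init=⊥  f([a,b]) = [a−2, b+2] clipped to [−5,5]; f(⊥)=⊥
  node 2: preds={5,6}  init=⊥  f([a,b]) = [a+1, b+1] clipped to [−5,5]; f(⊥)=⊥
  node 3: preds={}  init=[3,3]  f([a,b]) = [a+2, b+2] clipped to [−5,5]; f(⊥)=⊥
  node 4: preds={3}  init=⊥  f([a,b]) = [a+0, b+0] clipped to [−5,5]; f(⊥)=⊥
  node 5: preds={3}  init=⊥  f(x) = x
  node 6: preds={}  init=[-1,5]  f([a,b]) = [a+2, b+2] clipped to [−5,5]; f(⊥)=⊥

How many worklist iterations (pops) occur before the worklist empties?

Trace (9 dequeues):
  [1] u=0 | in [3,3] | out [1,3] | prev [1,1] | push {}
  [2] u=1 | in [-1,5] | out [-3,5] | prev ⊥ | push {0}
  [3] u=2 | in [-1,5] | out [0,5] | prev ⊥ | push {}
  [4] u=3 | in ⊥ | out [3,3] | ==
  [5] u=4 | in [3,3] | out [3,3] | prev ⊥ | push {}
  [6] u=5 | in [3,3] | out [3,3] | prev ⊥ | push {2}
  [7] u=6 | in ⊥ | out [-1,5] | ==
  [8] u=0 | in [-3,5] | out [-3,5] | prev [1,3] | push {}
  [9] u=2 | in [-1,5] | out [0,5] | ==

Converged values:
  [0] [-3,5]
  [1] [-3,5]
  [2] [0,5]
  [3] [3,3]
  [4] [3,3]
  [5] [3,3]
  [6] [-1,5]

9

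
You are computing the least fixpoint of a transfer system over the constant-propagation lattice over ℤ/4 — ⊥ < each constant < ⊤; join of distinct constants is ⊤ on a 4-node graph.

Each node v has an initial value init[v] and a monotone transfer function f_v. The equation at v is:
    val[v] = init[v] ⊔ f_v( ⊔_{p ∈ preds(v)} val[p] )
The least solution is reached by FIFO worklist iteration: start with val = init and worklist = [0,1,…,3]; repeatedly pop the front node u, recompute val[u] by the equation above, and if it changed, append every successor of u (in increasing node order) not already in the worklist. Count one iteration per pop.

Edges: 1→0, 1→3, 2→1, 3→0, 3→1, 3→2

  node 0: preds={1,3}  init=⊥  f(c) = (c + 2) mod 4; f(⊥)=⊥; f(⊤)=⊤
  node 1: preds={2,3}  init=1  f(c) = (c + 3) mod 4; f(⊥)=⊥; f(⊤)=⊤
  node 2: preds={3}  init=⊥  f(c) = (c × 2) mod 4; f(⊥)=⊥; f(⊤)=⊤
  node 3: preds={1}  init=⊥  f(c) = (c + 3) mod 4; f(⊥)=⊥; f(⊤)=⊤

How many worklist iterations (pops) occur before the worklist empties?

Trace (13 dequeues):
  [1] u=0 | in 1 | out 3 | prev ⊥ | push {}
  [2] u=1 | in ⊥ | out 1 | ==
  [3] u=2 | in ⊥ | out ⊥ | ==
  [4] u=3 | in 1 | out 0 | prev ⊥ | push {0,1,2}
  [5] u=0 | in ⊤ | out ⊤ | prev 3 | push {}
  [6] u=1 | in 0 | out ⊤ | prev 1 | push {0,3}
  [7] u=2 | in 0 | out 0 | prev ⊥ | push {1}
  [8] u=0 | in ⊤ | out ⊤ | ==
  [9] u=3 | in ⊤ | out ⊤ | prev 0 | push {0,2}
  [10] u=1 | in ⊤ | out ⊤ | ==
  [11] u=0 | in ⊤ | out ⊤ | ==
  [12] u=2 | in ⊤ | out ⊤ | prev 0 | push {1}
  [13] u=1 | in ⊤ | out ⊤ | ==

Converged values:
  [0] ⊤
  [1] ⊤
  [2] ⊤
  [3] ⊤

13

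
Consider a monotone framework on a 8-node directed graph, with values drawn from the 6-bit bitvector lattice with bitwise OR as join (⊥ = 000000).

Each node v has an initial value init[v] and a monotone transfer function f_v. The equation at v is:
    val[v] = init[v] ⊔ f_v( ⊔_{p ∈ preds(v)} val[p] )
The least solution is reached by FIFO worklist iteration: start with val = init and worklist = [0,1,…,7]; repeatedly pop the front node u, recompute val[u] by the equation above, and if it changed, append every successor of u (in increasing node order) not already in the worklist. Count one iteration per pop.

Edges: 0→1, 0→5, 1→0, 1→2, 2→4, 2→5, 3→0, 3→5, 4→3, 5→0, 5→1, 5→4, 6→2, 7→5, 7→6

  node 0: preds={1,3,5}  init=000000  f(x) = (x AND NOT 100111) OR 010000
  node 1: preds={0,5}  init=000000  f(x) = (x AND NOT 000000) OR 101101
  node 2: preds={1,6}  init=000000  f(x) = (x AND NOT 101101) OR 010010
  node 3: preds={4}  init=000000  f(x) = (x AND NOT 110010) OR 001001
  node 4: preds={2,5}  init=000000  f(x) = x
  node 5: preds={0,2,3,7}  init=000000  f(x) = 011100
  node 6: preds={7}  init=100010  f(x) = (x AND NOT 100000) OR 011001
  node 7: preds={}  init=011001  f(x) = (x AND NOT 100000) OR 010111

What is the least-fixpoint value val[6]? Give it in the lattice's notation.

Trace (19 dequeues):
  [1] u=0 | in 000000 | out 010000 | prev 000000 | push {}
  [2] u=1 | in 010000 | out 111101 | prev 000000 | push {0}
  [3] u=2 | in 111111 | out 010010 | prev 000000 | push {}
  [4] u=3 | in 000000 | out 001001 | prev 000000 | push {}
  [5] u=4 | in 010010 | out 010010 | prev 000000 | push {3}
  [6] u=5 | in 011011 | out 011100 | prev 000000 | push {1,4}
  [7] u=6 | in 011001 | out 111011 | prev 100010 | push {2}
  [8] u=7 | in 000000 | out 011111 | prev 011001 | push {5,6}
  [9] u=0 | in 111101 | out 011000 | prev 010000 | push {}
  [10] u=3 | in 010010 | out 001001 | ==
  [11] u=1 | in 011100 | out 111101 | ==
  [12] u=4 | in 011110 | out 011110 | prev 010010 | push {3}
  [13] u=2 | in 111111 | out 010010 | ==
  [14] u=5 | in 011111 | out 011100 | ==
  [15] u=6 | in 011111 | out 111111 | prev 111011 | push {2}
  [16] u=3 | in 011110 | out 001101 | prev 001001 | push {0,5}
  [17] u=2 | in 111111 | out 010010 | ==
  [18] u=0 | in 111101 | out 011000 | ==
  [19] u=5 | in 011111 | out 011100 | ==

Converged values:
  [0] 011000
  [1] 111101
  [2] 010010
  [3] 001101
  [4] 011110
  [5] 011100
  [6] 111111
  [7] 011111

111111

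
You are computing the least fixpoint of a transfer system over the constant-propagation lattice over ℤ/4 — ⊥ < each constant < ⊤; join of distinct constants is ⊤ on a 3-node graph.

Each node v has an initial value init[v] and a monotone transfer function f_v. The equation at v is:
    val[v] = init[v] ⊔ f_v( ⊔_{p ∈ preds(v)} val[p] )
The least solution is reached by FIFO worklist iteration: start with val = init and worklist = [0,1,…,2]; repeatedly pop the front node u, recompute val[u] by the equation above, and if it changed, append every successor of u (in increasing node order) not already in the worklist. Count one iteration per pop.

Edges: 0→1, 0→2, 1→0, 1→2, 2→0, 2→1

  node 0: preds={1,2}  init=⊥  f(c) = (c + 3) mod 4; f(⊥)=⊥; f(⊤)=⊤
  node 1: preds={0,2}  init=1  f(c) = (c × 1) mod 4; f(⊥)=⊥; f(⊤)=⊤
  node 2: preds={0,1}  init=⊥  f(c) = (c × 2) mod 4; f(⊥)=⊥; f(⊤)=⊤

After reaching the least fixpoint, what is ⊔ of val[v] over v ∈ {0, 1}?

Trace (6 dequeues):
  [1] u=0 | in 1 | out 0 | prev ⊥ | push {}
  [2] u=1 | in 0 | out ⊤ | prev 1 | push {0}
  [3] u=2 | in ⊤ | out ⊤ | prev ⊥ | push {1}
  [4] u=0 | in ⊤ | out ⊤ | prev 0 | push {2}
  [5] u=1 | in ⊤ | out ⊤ | ==
  [6] u=2 | in ⊤ | out ⊤ | ==

Converged values:
  [0] ⊤
  [1] ⊤
  [2] ⊤

⊤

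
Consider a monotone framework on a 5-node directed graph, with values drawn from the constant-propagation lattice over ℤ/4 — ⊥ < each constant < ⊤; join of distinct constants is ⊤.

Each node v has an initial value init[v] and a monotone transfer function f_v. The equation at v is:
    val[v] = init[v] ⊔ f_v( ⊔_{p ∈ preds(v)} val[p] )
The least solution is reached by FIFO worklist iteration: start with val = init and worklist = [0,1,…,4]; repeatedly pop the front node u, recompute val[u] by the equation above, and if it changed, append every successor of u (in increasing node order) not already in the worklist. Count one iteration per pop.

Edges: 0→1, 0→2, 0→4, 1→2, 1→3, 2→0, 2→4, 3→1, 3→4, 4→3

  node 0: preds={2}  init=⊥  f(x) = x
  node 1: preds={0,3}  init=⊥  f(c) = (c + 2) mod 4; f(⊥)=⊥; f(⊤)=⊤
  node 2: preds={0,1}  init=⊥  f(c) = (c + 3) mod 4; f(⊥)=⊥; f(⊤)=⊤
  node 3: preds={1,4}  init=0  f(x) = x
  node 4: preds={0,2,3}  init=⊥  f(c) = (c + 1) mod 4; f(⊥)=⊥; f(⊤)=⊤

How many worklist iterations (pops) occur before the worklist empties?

14

Iteration log — 14 steps:
  step 1. node 0  ⊔preds=⊥  new=⊥  stable
  step 2. node 1  ⊔preds=0  new=2  old=⊥  +wl: 
  step 3. node 2  ⊔preds=2  new=1  old=⊥  +wl: 0
  step 4. node 3  ⊔preds=2  new=⊤  old=0  +wl: 1
  step 5. node 4  ⊔preds=⊤  new=⊤  old=⊥  +wl: 3
  step 6. node 0  ⊔preds=1  new=1  old=⊥  +wl: 2,4
  step 7. node 1  ⊔preds=⊤  new=⊤  old=2  +wl: 
  step 8. node 3  ⊔preds=⊤  new=⊤  stable
  step 9. node 2  ⊔preds=⊤  new=⊤  old=1  +wl: 0
  step 10. node 4  ⊔preds=⊤  new=⊤  stable
  step 11. node 0  ⊔preds=⊤  new=⊤  old=1  +wl: 1,2,4
  step 12. node 1  ⊔preds=⊤  new=⊤  stable
  step 13. node 2  ⊔preds=⊤  new=⊤  stable
  step 14. node 4  ⊔preds=⊤  new=⊤  stable

Least fixpoint reached:
  node 0: ⊤
  node 1: ⊤
  node 2: ⊤
  node 3: ⊤
  node 4: ⊤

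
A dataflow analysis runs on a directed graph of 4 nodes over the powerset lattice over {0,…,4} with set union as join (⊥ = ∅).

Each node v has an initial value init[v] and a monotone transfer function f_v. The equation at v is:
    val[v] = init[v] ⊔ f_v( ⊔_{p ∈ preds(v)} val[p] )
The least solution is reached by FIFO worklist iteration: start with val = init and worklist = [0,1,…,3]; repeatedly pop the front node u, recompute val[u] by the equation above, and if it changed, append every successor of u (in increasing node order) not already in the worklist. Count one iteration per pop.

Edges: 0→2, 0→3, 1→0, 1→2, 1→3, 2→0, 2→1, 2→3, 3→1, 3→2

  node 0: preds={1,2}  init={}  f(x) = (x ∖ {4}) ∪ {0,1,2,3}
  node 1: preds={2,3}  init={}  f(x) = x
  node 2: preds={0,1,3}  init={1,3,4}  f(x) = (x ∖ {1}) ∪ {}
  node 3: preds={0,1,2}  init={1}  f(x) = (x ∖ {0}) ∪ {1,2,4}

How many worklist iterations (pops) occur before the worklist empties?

Iteration log — 9 steps:
  step 1. node 0  ⊔preds={1,3,4}  new={0,1,2,3}  old={}  +wl: 
  step 2. node 1  ⊔preds={1,3,4}  new={1,3,4}  old={}  +wl: 0
  step 3. node 2  ⊔preds={0,1,2,3,4}  new={0,1,2,3,4}  old={1,3,4}  +wl: 1
  step 4. node 3  ⊔preds={0,1,2,3,4}  new={1,2,3,4}  old={1}  +wl: 2
  step 5. node 0  ⊔preds={0,1,2,3,4}  new={0,1,2,3}  stable
  step 6. node 1  ⊔preds={0,1,2,3,4}  new={0,1,2,3,4}  old={1,3,4}  +wl: 0,3
  step 7. node 2  ⊔preds={0,1,2,3,4}  new={0,1,2,3,4}  stable
  step 8. node 0  ⊔preds={0,1,2,3,4}  new={0,1,2,3}  stable
  step 9. node 3  ⊔preds={0,1,2,3,4}  new={1,2,3,4}  stable

Least fixpoint reached:
  node 0: {0,1,2,3}
  node 1: {0,1,2,3,4}
  node 2: {0,1,2,3,4}
  node 3: {1,2,3,4}

9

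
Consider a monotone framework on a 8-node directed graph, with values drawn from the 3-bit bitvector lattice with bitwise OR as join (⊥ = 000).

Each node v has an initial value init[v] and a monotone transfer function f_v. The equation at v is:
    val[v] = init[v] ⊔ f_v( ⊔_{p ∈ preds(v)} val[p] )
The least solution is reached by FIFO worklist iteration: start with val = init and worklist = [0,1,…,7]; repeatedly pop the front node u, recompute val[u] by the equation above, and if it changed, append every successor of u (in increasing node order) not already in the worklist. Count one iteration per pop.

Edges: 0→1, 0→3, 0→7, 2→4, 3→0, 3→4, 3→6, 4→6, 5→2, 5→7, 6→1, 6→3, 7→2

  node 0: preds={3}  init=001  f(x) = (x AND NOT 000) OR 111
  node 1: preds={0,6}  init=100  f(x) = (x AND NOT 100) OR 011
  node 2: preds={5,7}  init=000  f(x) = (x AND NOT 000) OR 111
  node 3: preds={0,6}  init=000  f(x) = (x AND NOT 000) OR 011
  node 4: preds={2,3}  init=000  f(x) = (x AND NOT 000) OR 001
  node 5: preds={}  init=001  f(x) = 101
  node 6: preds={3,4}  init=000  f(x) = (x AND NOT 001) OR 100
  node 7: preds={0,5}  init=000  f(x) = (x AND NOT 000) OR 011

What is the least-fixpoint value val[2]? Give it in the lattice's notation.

Trace (12 dequeues):
  [1] u=0 | in 000 | out 111 | prev 001 | push {}
  [2] u=1 | in 111 | out 111 | prev 100 | push {}
  [3] u=2 | in 001 | out 111 | prev 000 | push {}
  [4] u=3 | in 111 | out 111 | prev 000 | push {0}
  [5] u=4 | in 111 | out 111 | prev 000 | push {}
  [6] u=5 | in 000 | out 101 | prev 001 | push {2}
  [7] u=6 | in 111 | out 110 | prev 000 | push {1,3}
  [8] u=7 | in 111 | out 111 | prev 000 | push {}
  [9] u=0 | in 111 | out 111 | ==
  [10] u=2 | in 111 | out 111 | ==
  [11] u=1 | in 111 | out 111 | ==
  [12] u=3 | in 111 | out 111 | ==

Converged values:
  [0] 111
  [1] 111
  [2] 111
  [3] 111
  [4] 111
  [5] 101
  [6] 110
  [7] 111

111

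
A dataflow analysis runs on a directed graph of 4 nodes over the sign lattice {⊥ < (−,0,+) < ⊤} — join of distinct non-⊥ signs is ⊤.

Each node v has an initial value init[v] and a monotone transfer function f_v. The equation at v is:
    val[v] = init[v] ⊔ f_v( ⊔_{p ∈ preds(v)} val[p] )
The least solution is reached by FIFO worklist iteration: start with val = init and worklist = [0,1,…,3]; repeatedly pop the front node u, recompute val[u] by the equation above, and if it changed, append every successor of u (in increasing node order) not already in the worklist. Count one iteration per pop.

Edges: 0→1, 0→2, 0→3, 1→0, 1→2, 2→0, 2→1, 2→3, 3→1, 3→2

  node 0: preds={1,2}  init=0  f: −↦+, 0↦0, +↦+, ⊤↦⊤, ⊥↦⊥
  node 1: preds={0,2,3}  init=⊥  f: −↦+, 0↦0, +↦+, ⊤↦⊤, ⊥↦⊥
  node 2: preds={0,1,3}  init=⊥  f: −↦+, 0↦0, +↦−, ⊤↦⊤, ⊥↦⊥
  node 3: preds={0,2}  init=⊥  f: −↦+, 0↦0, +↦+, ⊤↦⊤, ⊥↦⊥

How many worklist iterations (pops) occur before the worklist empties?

Worklist (7 pops):
  #1 pop 0: in=⊥ → 0 (no change)
  #2 pop 1: in=0 → 0 (was ⊥); enqueue [0]
  #3 pop 2: in=0 → 0 (was ⊥); enqueue [1]
  #4 pop 3: in=0 → 0 (was ⊥); enqueue [2]
  #5 pop 0: in=0 → 0 (no change)
  #6 pop 1: in=0 → 0 (no change)
  #7 pop 2: in=0 → 0 (no change)

Fixpoint:
  val[0] = 0
  val[1] = 0
  val[2] = 0
  val[3] = 0

7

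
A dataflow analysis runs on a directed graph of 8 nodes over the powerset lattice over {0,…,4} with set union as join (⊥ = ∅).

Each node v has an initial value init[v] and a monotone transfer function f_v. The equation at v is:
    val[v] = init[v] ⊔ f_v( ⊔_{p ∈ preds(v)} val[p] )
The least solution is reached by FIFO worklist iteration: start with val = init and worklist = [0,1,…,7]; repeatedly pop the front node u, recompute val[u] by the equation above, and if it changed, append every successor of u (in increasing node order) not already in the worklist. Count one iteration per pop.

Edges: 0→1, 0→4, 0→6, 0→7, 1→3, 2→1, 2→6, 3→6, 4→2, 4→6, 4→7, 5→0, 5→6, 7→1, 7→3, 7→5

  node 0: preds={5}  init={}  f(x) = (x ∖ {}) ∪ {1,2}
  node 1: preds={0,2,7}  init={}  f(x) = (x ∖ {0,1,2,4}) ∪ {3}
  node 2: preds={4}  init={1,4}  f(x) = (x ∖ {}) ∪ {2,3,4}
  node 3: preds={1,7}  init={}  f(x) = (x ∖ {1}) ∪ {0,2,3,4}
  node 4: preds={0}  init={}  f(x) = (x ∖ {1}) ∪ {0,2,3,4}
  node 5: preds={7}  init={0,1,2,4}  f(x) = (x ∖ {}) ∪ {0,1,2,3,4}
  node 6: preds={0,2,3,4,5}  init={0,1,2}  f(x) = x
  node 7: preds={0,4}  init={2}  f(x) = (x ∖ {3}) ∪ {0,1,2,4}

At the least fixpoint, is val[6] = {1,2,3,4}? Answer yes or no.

Trace (17 dequeues):
  [1] u=0 | in {0,1,2,4} | out {0,1,2,4} | prev {} | push {}
  [2] u=1 | in {0,1,2,4} | out {3} | prev {} | push {}
  [3] u=2 | in {} | out {1,2,3,4} | prev {1,4} | push {1}
  [4] u=3 | in {2,3} | out {0,2,3,4} | prev {} | push {}
  [5] u=4 | in {0,1,2,4} | out {0,2,3,4} | prev {} | push {2}
  [6] u=5 | in {2} | out {0,1,2,3,4} | prev {0,1,2,4} | push {0}
  [7] u=6 | in {0,1,2,3,4} | out {0,1,2,3,4} | prev {0,1,2} | push {}
  [8] u=7 | in {0,1,2,3,4} | out {0,1,2,4} | prev {2} | push {3,5}
  [9] u=1 | in {0,1,2,3,4} | out {3} | ==
  [10] u=2 | in {0,2,3,4} | out {0,1,2,3,4} | prev {1,2,3,4} | push {1,6}
  [11] u=0 | in {0,1,2,3,4} | out {0,1,2,3,4} | prev {0,1,2,4} | push {4,7}
  [12] u=3 | in {0,1,2,3,4} | out {0,2,3,4} | ==
  [13] u=5 | in {0,1,2,4} | out {0,1,2,3,4} | ==
  [14] u=1 | in {0,1,2,3,4} | out {3} | ==
  [15] u=6 | in {0,1,2,3,4} | out {0,1,2,3,4} | ==
  [16] u=4 | in {0,1,2,3,4} | out {0,2,3,4} | ==
  [17] u=7 | in {0,1,2,3,4} | out {0,1,2,4} | ==

Converged values:
  [0] {0,1,2,3,4}
  [1] {3}
  [2] {0,1,2,3,4}
  [3] {0,2,3,4}
  [4] {0,2,3,4}
  [5] {0,1,2,3,4}
  [6] {0,1,2,3,4}
  [7] {0,1,2,4}

no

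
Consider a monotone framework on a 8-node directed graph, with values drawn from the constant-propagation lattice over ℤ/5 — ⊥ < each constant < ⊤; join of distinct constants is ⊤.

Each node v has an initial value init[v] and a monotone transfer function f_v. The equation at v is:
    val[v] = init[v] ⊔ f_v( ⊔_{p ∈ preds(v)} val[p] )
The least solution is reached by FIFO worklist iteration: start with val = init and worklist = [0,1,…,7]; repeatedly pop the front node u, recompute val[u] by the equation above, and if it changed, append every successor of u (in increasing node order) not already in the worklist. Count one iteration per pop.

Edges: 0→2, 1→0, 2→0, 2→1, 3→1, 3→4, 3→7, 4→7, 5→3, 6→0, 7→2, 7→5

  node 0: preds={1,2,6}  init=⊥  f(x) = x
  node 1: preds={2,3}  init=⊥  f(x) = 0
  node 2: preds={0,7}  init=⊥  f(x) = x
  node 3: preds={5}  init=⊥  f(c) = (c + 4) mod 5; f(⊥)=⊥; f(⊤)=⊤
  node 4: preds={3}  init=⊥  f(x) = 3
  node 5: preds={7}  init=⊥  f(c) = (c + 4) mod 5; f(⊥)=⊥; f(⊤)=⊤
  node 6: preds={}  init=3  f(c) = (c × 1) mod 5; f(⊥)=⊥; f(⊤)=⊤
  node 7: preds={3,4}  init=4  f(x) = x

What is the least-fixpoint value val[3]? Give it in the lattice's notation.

Iteration log — 20 steps:
  step 1. node 0  ⊔preds=3  new=3  old=⊥  +wl: 
  step 2. node 1  ⊔preds=⊥  new=0  old=⊥  +wl: 0
  step 3. node 2  ⊔preds=⊤  new=⊤  old=⊥  +wl: 1
  step 4. node 3  ⊔preds=⊥  new=⊥  stable
  step 5. node 4  ⊔preds=⊥  new=3  old=⊥  +wl: 
  step 6. node 5  ⊔preds=4  new=3  old=⊥  +wl: 3
  step 7. node 6  ⊔preds=⊥  new=3  stable
  step 8. node 7  ⊔preds=3  new=⊤  old=4  +wl: 2,5
  step 9. node 0  ⊔preds=⊤  new=⊤  old=3  +wl: 
  step 10. node 1  ⊔preds=⊤  new=0  stable
  step 11. node 3  ⊔preds=3  new=2  old=⊥  +wl: 1,4,7
  step 12. node 2  ⊔preds=⊤  new=⊤  stable
  step 13. node 5  ⊔preds=⊤  new=⊤  old=3  +wl: 3
  step 14. node 1  ⊔preds=⊤  new=0  stable
  step 15. node 4  ⊔preds=2  new=3  stable
  step 16. node 7  ⊔preds=⊤  new=⊤  stable
  step 17. node 3  ⊔preds=⊤  new=⊤  old=2  +wl: 1,4,7
  step 18. node 1  ⊔preds=⊤  new=0  stable
  step 19. node 4  ⊔preds=⊤  new=3  stable
  step 20. node 7  ⊔preds=⊤  new=⊤  stable

Least fixpoint reached:
  node 0: ⊤
  node 1: 0
  node 2: ⊤
  node 3: ⊤
  node 4: 3
  node 5: ⊤
  node 6: 3
  node 7: ⊤

⊤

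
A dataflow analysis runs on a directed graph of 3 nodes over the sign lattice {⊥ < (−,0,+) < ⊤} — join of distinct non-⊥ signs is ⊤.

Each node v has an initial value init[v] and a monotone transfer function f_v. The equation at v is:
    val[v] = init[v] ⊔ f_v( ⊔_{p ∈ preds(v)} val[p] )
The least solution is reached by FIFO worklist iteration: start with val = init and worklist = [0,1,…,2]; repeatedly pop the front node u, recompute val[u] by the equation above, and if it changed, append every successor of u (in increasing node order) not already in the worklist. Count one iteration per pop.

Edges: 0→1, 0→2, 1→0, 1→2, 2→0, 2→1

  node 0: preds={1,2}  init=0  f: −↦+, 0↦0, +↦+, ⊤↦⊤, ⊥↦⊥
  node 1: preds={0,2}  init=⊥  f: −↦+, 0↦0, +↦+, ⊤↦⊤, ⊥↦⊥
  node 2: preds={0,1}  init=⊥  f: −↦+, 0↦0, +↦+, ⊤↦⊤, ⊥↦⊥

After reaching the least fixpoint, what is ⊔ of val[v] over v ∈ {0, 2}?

0

Worklist (5 pops):
  #1 pop 0: in=⊥ → 0 (no change)
  #2 pop 1: in=0 → 0 (was ⊥); enqueue [0]
  #3 pop 2: in=0 → 0 (was ⊥); enqueue [1]
  #4 pop 0: in=0 → 0 (no change)
  #5 pop 1: in=0 → 0 (no change)

Fixpoint:
  val[0] = 0
  val[1] = 0
  val[2] = 0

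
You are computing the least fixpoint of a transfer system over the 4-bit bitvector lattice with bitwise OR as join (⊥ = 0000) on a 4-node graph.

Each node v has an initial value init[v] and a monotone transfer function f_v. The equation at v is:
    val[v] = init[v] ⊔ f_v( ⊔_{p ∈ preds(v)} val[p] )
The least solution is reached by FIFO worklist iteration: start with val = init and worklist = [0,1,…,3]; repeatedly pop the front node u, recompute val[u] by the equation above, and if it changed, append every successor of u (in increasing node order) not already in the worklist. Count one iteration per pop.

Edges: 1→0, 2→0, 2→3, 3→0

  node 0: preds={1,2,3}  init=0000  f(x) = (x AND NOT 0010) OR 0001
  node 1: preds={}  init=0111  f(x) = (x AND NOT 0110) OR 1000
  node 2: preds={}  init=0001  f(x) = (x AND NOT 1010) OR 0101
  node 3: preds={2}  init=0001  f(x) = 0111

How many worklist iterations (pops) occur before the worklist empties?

Worklist (5 pops):
  #1 pop 0: in=0111 → 0101 (was 0000); enqueue []
  #2 pop 1: in=0000 → 1111 (was 0111); enqueue [0]
  #3 pop 2: in=0000 → 0101 (was 0001); enqueue []
  #4 pop 3: in=0101 → 0111 (was 0001); enqueue []
  #5 pop 0: in=1111 → 1101 (was 0101); enqueue []

Fixpoint:
  val[0] = 1101
  val[1] = 1111
  val[2] = 0101
  val[3] = 0111

5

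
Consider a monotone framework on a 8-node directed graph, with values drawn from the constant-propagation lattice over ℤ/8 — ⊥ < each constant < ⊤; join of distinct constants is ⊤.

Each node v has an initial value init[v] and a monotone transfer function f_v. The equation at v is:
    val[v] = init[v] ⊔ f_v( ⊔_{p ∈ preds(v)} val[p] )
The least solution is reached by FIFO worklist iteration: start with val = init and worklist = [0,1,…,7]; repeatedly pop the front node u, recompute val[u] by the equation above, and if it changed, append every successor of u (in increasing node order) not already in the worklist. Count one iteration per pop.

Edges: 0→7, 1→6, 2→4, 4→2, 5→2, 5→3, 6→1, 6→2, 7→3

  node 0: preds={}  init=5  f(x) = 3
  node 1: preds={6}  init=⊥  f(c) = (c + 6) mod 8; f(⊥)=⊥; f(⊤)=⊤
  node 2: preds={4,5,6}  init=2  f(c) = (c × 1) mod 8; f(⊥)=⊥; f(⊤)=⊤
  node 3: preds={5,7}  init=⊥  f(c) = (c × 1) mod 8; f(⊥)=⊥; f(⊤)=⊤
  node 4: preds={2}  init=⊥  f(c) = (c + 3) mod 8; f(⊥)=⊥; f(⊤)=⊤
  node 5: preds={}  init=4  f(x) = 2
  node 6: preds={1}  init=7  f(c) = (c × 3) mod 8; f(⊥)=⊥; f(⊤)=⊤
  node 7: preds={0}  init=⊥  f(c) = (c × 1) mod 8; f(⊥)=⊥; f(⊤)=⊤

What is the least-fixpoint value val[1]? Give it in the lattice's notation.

Worklist (10 pops):
  #1 pop 0: in=⊥ → ⊤ (was 5); enqueue []
  #2 pop 1: in=7 → 5 (was ⊥); enqueue []
  #3 pop 2: in=⊤ → ⊤ (was 2); enqueue []
  #4 pop 3: in=4 → 4 (was ⊥); enqueue []
  #5 pop 4: in=⊤ → ⊤ (was ⊥); enqueue [2]
  #6 pop 5: in=⊥ → ⊤ (was 4); enqueue [3]
  #7 pop 6: in=5 → 7 (no change)
  #8 pop 7: in=⊤ → ⊤ (was ⊥); enqueue []
  #9 pop 2: in=⊤ → ⊤ (no change)
  #10 pop 3: in=⊤ → ⊤ (was 4); enqueue []

Fixpoint:
  val[0] = ⊤
  val[1] = 5
  val[2] = ⊤
  val[3] = ⊤
  val[4] = ⊤
  val[5] = ⊤
  val[6] = 7
  val[7] = ⊤

5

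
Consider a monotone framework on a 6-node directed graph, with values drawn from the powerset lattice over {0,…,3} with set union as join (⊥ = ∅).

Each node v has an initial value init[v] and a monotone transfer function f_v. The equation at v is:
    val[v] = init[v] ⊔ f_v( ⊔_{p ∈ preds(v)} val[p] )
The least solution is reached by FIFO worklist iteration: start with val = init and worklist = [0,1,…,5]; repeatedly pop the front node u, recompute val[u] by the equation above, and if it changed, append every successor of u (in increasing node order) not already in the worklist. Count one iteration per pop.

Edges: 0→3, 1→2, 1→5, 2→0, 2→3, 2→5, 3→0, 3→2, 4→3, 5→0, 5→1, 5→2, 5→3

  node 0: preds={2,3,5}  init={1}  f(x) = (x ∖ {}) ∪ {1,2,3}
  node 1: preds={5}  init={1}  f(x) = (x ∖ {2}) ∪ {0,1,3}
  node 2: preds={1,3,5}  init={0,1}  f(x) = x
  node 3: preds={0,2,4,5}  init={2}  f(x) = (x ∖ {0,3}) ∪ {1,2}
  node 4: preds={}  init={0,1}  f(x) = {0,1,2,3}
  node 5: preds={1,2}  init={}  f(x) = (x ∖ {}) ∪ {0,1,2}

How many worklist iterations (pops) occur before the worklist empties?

10

Iteration log — 10 steps:
  step 1. node 0  ⊔preds={0,1,2}  new={0,1,2,3}  old={1}  +wl: 
  step 2. node 1  ⊔preds={}  new={0,1,3}  old={1}  +wl: 
  step 3. node 2  ⊔preds={0,1,2,3}  new={0,1,2,3}  old={0,1}  +wl: 0
  step 4. node 3  ⊔preds={0,1,2,3}  new={1,2}  old={2}  +wl: 2
  step 5. node 4  ⊔preds={}  new={0,1,2,3}  old={0,1}  +wl: 3
  step 6. node 5  ⊔preds={0,1,2,3}  new={0,1,2,3}  old={}  +wl: 1
  step 7. node 0  ⊔preds={0,1,2,3}  new={0,1,2,3}  stable
  step 8. node 2  ⊔preds={0,1,2,3}  new={0,1,2,3}  stable
  step 9. node 3  ⊔preds={0,1,2,3}  new={1,2}  stable
  step 10. node 1  ⊔preds={0,1,2,3}  new={0,1,3}  stable

Least fixpoint reached:
  node 0: {0,1,2,3}
  node 1: {0,1,3}
  node 2: {0,1,2,3}
  node 3: {1,2}
  node 4: {0,1,2,3}
  node 5: {0,1,2,3}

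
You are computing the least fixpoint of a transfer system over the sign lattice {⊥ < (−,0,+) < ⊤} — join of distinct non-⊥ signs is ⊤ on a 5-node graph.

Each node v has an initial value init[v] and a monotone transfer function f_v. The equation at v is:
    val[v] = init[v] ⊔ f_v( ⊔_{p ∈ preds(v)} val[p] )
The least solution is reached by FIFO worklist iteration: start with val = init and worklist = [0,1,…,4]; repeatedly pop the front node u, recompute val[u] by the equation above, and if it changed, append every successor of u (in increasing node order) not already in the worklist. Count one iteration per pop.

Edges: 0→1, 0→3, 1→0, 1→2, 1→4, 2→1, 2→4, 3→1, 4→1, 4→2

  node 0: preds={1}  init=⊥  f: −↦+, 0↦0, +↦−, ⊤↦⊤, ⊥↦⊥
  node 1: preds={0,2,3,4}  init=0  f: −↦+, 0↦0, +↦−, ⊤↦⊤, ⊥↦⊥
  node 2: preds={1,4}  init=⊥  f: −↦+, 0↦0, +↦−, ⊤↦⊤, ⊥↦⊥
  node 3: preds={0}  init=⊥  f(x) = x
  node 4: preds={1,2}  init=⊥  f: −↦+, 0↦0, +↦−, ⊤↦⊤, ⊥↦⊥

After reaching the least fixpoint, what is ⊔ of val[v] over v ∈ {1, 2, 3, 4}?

Trace (7 dequeues):
  [1] u=0 | in 0 | out 0 | prev ⊥ | push {}
  [2] u=1 | in 0 | out 0 | ==
  [3] u=2 | in 0 | out 0 | prev ⊥ | push {1}
  [4] u=3 | in 0 | out 0 | prev ⊥ | push {}
  [5] u=4 | in 0 | out 0 | prev ⊥ | push {2}
  [6] u=1 | in 0 | out 0 | ==
  [7] u=2 | in 0 | out 0 | ==

Converged values:
  [0] 0
  [1] 0
  [2] 0
  [3] 0
  [4] 0

0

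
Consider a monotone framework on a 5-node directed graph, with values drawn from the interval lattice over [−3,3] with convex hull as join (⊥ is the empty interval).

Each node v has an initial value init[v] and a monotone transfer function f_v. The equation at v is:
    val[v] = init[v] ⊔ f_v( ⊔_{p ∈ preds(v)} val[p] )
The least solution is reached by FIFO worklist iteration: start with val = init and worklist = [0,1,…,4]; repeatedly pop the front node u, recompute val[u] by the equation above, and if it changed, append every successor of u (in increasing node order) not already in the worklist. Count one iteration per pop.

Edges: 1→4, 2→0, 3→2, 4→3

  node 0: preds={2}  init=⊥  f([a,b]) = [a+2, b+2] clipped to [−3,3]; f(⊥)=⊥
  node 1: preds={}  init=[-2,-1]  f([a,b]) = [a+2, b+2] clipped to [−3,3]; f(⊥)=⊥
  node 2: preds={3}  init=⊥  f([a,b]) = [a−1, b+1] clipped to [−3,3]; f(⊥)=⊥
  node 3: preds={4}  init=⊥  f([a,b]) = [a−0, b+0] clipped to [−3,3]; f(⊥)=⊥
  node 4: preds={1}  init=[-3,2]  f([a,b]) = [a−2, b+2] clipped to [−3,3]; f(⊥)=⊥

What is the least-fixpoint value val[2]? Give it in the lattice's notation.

[-3,3]

Iteration log — 7 steps:
  step 1. node 0  ⊔preds=⊥  new=⊥  stable
  step 2. node 1  ⊔preds=⊥  new=[-2,-1]  stable
  step 3. node 2  ⊔preds=⊥  new=⊥  stable
  step 4. node 3  ⊔preds=[-3,2]  new=[-3,2]  old=⊥  +wl: 2
  step 5. node 4  ⊔preds=[-2,-1]  new=[-3,2]  stable
  step 6. node 2  ⊔preds=[-3,2]  new=[-3,3]  old=⊥  +wl: 0
  step 7. node 0  ⊔preds=[-3,3]  new=[-1,3]  old=⊥  +wl: 

Least fixpoint reached:
  node 0: [-1,3]
  node 1: [-2,-1]
  node 2: [-3,3]
  node 3: [-3,2]
  node 4: [-3,2]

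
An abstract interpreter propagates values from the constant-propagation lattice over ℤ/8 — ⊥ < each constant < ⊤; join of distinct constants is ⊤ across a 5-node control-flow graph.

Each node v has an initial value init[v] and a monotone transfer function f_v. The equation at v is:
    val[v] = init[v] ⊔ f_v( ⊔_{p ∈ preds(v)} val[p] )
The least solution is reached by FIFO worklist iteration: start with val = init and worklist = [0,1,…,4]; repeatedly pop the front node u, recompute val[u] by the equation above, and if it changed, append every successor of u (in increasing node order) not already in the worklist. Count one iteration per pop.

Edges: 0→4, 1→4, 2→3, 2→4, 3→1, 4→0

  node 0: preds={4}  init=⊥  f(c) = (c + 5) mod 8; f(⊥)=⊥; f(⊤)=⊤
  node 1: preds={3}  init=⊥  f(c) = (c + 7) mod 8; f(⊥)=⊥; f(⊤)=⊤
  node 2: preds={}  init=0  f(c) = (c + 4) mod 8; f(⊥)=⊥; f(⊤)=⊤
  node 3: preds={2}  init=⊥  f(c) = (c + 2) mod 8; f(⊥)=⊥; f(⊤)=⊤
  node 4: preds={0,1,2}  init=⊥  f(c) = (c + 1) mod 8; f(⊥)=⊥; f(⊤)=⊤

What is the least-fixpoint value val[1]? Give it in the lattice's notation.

Iteration log — 10 steps:
  step 1. node 0  ⊔preds=⊥  new=⊥  stable
  step 2. node 1  ⊔preds=⊥  new=⊥  stable
  step 3. node 2  ⊔preds=⊥  new=0  stable
  step 4. node 3  ⊔preds=0  new=2  old=⊥  +wl: 1
  step 5. node 4  ⊔preds=0  new=1  old=⊥  +wl: 0
  step 6. node 1  ⊔preds=2  new=1  old=⊥  +wl: 4
  step 7. node 0  ⊔preds=1  new=6  old=⊥  +wl: 
  step 8. node 4  ⊔preds=⊤  new=⊤  old=1  +wl: 0
  step 9. node 0  ⊔preds=⊤  new=⊤  old=6  +wl: 4
  step 10. node 4  ⊔preds=⊤  new=⊤  stable

Least fixpoint reached:
  node 0: ⊤
  node 1: 1
  node 2: 0
  node 3: 2
  node 4: ⊤

1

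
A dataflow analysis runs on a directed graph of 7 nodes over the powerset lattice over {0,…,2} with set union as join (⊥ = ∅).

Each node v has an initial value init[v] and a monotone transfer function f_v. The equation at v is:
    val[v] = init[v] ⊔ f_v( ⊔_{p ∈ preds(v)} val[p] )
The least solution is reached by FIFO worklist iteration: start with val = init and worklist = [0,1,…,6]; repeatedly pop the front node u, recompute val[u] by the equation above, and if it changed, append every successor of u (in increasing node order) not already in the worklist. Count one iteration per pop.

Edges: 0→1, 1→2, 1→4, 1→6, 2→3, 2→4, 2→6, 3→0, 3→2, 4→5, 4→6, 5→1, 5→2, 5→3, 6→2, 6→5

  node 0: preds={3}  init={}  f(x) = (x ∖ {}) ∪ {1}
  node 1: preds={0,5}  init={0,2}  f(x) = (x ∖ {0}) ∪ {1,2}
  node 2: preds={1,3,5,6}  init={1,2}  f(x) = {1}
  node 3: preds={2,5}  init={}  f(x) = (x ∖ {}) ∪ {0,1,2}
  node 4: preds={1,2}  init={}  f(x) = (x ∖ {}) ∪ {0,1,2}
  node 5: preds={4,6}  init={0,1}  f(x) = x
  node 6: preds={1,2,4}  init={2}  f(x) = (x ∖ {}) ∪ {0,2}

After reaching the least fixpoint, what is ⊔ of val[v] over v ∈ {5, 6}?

{0,1,2}

Worklist (12 pops):
  #1 pop 0: in={} → {1} (was {}); enqueue []
  #2 pop 1: in={0,1} → {0,1,2} (was {0,2}); enqueue []
  #3 pop 2: in={0,1,2} → {1,2} (no change)
  #4 pop 3: in={0,1,2} → {0,1,2} (was {}); enqueue [0,2]
  #5 pop 4: in={0,1,2} → {0,1,2} (was {}); enqueue []
  #6 pop 5: in={0,1,2} → {0,1,2} (was {0,1}); enqueue [1,3]
  #7 pop 6: in={0,1,2} → {0,1,2} (was {2}); enqueue [5]
  #8 pop 0: in={0,1,2} → {0,1,2} (was {1}); enqueue []
  #9 pop 2: in={0,1,2} → {1,2} (no change)
  #10 pop 1: in={0,1,2} → {0,1,2} (no change)
  #11 pop 3: in={0,1,2} → {0,1,2} (no change)
  #12 pop 5: in={0,1,2} → {0,1,2} (no change)

Fixpoint:
  val[0] = {0,1,2}
  val[1] = {0,1,2}
  val[2] = {1,2}
  val[3] = {0,1,2}
  val[4] = {0,1,2}
  val[5] = {0,1,2}
  val[6] = {0,1,2}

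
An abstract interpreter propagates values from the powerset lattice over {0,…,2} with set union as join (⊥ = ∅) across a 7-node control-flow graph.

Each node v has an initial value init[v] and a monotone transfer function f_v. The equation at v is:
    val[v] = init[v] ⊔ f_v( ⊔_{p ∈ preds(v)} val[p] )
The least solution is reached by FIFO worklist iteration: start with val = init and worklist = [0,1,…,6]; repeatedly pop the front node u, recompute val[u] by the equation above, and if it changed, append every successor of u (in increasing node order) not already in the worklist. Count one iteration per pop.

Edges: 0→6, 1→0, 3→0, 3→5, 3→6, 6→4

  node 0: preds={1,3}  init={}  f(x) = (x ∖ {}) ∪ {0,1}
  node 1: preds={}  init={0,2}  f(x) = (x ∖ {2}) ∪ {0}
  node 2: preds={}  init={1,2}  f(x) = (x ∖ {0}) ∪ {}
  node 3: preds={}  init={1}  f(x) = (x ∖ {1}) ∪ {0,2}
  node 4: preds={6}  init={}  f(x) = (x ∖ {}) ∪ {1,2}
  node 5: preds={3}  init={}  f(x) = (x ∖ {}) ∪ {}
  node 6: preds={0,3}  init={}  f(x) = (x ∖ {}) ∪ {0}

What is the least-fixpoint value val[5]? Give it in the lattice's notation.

Trace (9 dequeues):
  [1] u=0 | in {0,1,2} | out {0,1,2} | prev {} | push {}
  [2] u=1 | in {} | out {0,2} | ==
  [3] u=2 | in {} | out {1,2} | ==
  [4] u=3 | in {} | out {0,1,2} | prev {1} | push {0}
  [5] u=4 | in {} | out {1,2} | prev {} | push {}
  [6] u=5 | in {0,1,2} | out {0,1,2} | prev {} | push {}
  [7] u=6 | in {0,1,2} | out {0,1,2} | prev {} | push {4}
  [8] u=0 | in {0,1,2} | out {0,1,2} | ==
  [9] u=4 | in {0,1,2} | out {0,1,2} | prev {1,2} | push {}

Converged values:
  [0] {0,1,2}
  [1] {0,2}
  [2] {1,2}
  [3] {0,1,2}
  [4] {0,1,2}
  [5] {0,1,2}
  [6] {0,1,2}

{0,1,2}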